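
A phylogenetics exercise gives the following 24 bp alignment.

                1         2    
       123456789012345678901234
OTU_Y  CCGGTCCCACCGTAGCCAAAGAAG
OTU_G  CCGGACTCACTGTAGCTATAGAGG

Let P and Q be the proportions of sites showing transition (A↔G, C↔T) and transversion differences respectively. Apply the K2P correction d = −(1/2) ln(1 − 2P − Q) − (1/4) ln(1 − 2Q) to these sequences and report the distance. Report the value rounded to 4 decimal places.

0.3151

The sequences differ at positions 5 (T/A, transversion), 7 (C/T, transition), 11 (C/T, transition), 17 (C/T, transition), 19 (A/T, transversion), 23 (A/G, transition).
Of the 6 differences, 4 transitions and 2 transversions over 24 sites: P = 4/24 = 0.166667, Q = 2/24 = 0.083333.
d = −0.5·ln(0.583333) − 0.25·ln(0.833334) = −0.5·(-0.538997) − 0.25·(-0.182321) = 0.3151.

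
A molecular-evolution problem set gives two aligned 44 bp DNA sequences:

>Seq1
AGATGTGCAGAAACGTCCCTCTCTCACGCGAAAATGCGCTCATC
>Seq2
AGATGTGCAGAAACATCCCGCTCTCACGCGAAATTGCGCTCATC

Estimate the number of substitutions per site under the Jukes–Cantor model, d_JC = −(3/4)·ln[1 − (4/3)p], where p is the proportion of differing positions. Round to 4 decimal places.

Differing sites — 15:G/A; 20:T/G; 34:A/T.
p = 3/44 = 0.068182.
d = −0.75 · ln(1 − (4/3)·0.068182) = −0.75 · ln(0.909091) = −0.75 · (-0.095310) = 0.0715.

0.0715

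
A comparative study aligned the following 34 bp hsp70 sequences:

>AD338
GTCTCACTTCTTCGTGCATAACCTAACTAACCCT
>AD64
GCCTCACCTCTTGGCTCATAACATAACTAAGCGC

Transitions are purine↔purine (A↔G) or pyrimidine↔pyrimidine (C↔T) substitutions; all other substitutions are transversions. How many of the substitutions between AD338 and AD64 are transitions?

4

The sequences differ at positions 2 (T/C, transition), 8 (T/C, transition), 13 (C/G, transversion), 15 (T/C, transition), 16 (G/T, transversion), 23 (C/A, transversion), 31 (C/G, transversion), 33 (C/G, transversion), 34 (T/C, transition).
Of the 9 differences, 4 transitions and 5 transversions, so the answer is 4.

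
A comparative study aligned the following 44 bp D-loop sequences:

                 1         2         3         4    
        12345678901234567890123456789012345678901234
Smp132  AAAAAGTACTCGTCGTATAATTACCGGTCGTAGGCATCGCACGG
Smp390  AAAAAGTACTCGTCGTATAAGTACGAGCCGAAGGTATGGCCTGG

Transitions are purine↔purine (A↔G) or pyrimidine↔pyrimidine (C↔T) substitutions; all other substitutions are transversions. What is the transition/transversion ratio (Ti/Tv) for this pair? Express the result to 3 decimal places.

Differing sites — 21:T/G (Tv); 25:C/G (Tv); 26:G/A (Ti); 28:T/C (Ti); 31:T/A (Tv); 35:C/T (Ti); 38:C/G (Tv); 41:A/C (Tv); 42:C/T (Ti).
Of the 9 differences, 4 transitions and 5 transversions, so Ti/Tv = 4/5 = 0.800.

0.800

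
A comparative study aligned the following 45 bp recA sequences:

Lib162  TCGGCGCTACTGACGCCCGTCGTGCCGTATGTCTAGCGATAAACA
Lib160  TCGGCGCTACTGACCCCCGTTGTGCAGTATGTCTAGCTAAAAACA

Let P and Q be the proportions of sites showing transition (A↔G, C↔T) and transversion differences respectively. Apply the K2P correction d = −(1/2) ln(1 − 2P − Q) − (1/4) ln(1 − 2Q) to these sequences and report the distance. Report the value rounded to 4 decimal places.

0.1205

The sequences differ at positions 15 (G/C, transversion), 21 (C/T, transition), 26 (C/A, transversion), 38 (G/T, transversion), 40 (T/A, transversion).
Of the 5 differences, 1 transition and 4 transversions over 45 sites: P = 1/45 = 0.022222, Q = 4/45 = 0.088889.
d = −0.5·ln(0.866667) − 0.25·ln(0.822222) = −0.5·(-0.143100) − 0.25·(-0.195745) = 0.1205.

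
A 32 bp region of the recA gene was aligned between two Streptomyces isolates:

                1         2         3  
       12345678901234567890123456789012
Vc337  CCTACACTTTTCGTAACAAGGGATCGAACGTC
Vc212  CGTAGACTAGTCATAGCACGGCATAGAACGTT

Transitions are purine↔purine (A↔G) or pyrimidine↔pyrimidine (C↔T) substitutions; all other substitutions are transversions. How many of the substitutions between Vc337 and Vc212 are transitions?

3

Mismatches occur at site 2 (C→G, transversion), site 5 (C→G, transversion), site 9 (T→A, transversion), site 10 (T→G, transversion), site 13 (G→A, transition), site 16 (A→G, transition), site 19 (A→C, transversion), site 22 (G→C, transversion), site 25 (C→A, transversion), site 32 (C→T, transition).
Of the 10 differences, 3 transitions and 7 transversions, so the answer is 3.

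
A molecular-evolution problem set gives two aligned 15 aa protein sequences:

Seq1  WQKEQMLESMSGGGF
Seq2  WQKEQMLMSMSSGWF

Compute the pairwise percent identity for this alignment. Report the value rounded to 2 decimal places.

80.00%

Mismatches occur at site 8 (E/M), site 12 (G/S), site 14 (G/W).
12 of the 15 sites match, so the percent identity is 12/15 × 100 = 80.00%.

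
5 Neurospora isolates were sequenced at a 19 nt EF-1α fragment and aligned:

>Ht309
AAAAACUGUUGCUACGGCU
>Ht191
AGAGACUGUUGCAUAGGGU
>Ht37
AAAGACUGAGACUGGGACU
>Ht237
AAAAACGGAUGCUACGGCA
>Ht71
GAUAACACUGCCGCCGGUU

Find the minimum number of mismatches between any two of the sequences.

3

Pairwise Hamming distances:
  Ht309 vs Ht191: 6
  Ht309 vs Ht37: 7
  Ht309 vs Ht237: 3
  Ht309 vs Ht71: 9
  Ht191 vs Ht37: 9
  Ht191 vs Ht237: 9
  Ht191 vs Ht71: 12
  Ht37 vs Ht237: 8
  Ht37 vs Ht71: 12
  Ht237 vs Ht71: 11
The smallest is 3, between Ht309 and Ht237.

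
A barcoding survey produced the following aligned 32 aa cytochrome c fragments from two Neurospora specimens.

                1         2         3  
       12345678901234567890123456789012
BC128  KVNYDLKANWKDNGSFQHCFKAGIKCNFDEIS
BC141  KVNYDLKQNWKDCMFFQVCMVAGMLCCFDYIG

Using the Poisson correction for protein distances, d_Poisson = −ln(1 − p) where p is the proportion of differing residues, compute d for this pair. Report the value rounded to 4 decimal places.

The sequences differ at positions 8 (A/Q), 13 (N/C), 14 (G/M), 15 (S/F), 18 (H/V), 20 (F/M), 21 (K/V), 24 (I/M), 25 (K/L), 27 (N/C), 30 (E/Y), 32 (S/G).
p = 12/32 = 0.375000.
d = −ln(1 − 0.375000) = −ln(0.625000) = 0.4700.

0.4700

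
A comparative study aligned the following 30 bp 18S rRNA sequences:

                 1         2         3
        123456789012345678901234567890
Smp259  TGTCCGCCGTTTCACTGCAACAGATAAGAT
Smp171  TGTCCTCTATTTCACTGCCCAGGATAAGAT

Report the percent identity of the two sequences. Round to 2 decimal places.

76.67%

The sequences differ at positions 6 (G/T), 8 (C/T), 9 (G/A), 19 (A/C), 20 (A/C), 21 (C/A), 22 (A/G).
23 of the 30 sites match, so the percent identity is 23/30 × 100 = 76.67%.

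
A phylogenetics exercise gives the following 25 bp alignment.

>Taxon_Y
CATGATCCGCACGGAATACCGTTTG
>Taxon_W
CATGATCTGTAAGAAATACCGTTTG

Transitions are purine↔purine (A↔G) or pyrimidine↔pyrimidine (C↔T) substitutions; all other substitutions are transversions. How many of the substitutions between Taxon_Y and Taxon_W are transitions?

3

The sequences differ at positions 8 (C/T, transition), 10 (C/T, transition), 12 (C/A, transversion), 14 (G/A, transition).
Of the 4 differences, 3 transitions and 1 transversion, so the answer is 3.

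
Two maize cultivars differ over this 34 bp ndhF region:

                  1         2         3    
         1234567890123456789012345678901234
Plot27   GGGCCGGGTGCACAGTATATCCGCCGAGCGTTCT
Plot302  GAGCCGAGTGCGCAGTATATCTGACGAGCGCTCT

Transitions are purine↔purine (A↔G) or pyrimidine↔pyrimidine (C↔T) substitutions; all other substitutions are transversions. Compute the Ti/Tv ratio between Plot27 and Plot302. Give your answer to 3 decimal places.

Differing sites — 2:G/A (Ti); 7:G/A (Ti); 12:A/G (Ti); 22:C/T (Ti); 24:C/A (Tv); 31:T/C (Ti).
Of the 6 differences, 5 transitions and 1 transversion, so Ti/Tv = 5/1 = 5.000.

5.000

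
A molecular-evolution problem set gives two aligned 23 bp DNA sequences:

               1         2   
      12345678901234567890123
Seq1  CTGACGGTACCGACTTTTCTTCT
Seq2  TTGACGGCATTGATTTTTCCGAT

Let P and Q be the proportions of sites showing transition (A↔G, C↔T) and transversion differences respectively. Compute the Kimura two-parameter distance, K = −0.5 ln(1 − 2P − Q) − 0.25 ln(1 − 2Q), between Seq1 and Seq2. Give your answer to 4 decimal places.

0.5169

Mismatches occur at site 1 (C→T, transition), site 8 (T→C, transition), site 10 (C→T, transition), site 11 (C→T, transition), site 14 (C→T, transition), site 20 (T→C, transition), site 21 (T→G, transversion), site 22 (C→A, transversion).
Of the 8 differences, 6 transitions and 2 transversions over 23 sites: P = 6/23 = 0.260870, Q = 2/23 = 0.086957.
d = −0.5·ln(0.391303) − 0.25·ln(0.826086) = −0.5·(-0.938273) − 0.25·(-0.191056) = 0.5169.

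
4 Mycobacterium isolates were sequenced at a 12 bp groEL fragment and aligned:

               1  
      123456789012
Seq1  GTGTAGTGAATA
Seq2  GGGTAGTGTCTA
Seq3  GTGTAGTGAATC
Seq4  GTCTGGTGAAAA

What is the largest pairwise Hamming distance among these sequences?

6

Pairwise Hamming distances:
  Seq1 vs Seq2: 3
  Seq1 vs Seq3: 1
  Seq1 vs Seq4: 3
  Seq2 vs Seq3: 4
  Seq2 vs Seq4: 6
  Seq3 vs Seq4: 4
The largest is 6, between Seq2 and Seq4.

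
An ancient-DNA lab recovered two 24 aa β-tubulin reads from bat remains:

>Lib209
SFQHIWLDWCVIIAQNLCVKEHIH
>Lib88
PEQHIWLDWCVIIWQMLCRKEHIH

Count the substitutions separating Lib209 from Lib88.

5

Mismatches occur at site 1 (S→P), site 2 (F→E), site 14 (A→W), site 16 (N→M), site 19 (V→R).
That gives 5 mismatches out of 24 aligned sites, so the Hamming distance is 5.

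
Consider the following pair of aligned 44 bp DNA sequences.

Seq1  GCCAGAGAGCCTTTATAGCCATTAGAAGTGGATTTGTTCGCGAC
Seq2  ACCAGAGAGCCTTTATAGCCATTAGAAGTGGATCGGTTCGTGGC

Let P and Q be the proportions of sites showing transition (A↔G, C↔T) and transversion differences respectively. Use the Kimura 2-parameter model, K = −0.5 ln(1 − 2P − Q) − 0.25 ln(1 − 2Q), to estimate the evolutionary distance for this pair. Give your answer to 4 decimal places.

0.1261

Differing sites — 1:G/A (Ti); 34:T/C (Ti); 35:T/G (Tv); 41:C/T (Ti); 43:A/G (Ti).
Of the 5 differences, 4 transitions and 1 transversion over 44 sites: P = 4/44 = 0.090909, Q = 1/44 = 0.022727.
d = −0.5·ln(0.795455) − 0.25·ln(0.954546) = −0.5·(-0.228841) − 0.25·(-0.046519) = 0.1261.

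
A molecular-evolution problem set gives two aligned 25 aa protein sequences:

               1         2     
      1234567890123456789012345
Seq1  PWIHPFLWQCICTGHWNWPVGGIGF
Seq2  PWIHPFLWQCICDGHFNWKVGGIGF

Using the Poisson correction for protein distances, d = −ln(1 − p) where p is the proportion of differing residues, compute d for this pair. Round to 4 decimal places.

Differing sites — 13:T/D; 16:W/F; 19:P/K.
p = 3/25 = 0.120000.
d = −ln(1 − 0.120000) = −ln(0.880000) = 0.1278.

0.1278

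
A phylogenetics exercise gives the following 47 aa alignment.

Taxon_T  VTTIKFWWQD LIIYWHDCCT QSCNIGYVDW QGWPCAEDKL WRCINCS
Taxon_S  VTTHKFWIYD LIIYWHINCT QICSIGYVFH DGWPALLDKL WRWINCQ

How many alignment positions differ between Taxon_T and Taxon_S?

The sequences differ at positions 4 (I/H), 8 (W/I), 9 (Q/Y), 17 (D/I), 18 (C/N), 22 (S/I), 24 (N/S), 29 (D/F), 30 (W/H), 31 (Q/D), 35 (C/A), 36 (A/L), 37 (E/L), 43 (C/W), 47 (S/Q).
That gives 15 mismatches out of 47 aligned sites, so the Hamming distance is 15.

15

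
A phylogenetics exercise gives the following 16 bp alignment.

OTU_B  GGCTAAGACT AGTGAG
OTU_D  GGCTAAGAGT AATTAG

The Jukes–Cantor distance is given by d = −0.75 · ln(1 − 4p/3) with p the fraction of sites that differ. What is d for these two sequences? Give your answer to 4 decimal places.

The sequences differ at positions 9 (C/G), 12 (G/A), 14 (G/T).
p = 3/16 = 0.187500.
d = −0.75 · ln(1 − (4/3)·0.187500) = −0.75 · ln(0.750000) = −0.75 · (-0.287682) = 0.2158.

0.2158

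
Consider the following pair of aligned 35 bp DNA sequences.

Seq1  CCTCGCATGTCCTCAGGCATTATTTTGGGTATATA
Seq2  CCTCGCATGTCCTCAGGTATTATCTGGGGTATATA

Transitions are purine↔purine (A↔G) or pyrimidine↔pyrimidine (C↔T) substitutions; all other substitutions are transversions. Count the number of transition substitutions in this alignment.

The sequences differ at positions 18 (C/T, transition), 24 (T/C, transition), 26 (T/G, transversion).
Of the 3 differences, 2 transitions and 1 transversion, so the answer is 2.

2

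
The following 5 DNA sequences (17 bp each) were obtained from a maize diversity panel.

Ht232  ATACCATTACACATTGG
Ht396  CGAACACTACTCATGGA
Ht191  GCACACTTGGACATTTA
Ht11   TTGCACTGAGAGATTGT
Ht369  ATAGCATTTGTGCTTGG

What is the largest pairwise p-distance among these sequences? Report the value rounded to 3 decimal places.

0.765

Pairwise Hamming distances:
  Ht232 vs Ht396: 7
  Ht232 vs Ht191: 8
  Ht232 vs Ht11: 8
  Ht232 vs Ht369: 6
  Ht396 vs Ht191: 11
  Ht396 vs Ht11: 13
  Ht396 vs Ht369: 10
  Ht191 vs Ht11: 8
  Ht191 vs Ht369: 11
  Ht11 vs Ht369: 10
The largest is 13 mismatches, between Ht396 and Ht11; p = 13/17 = 0.765.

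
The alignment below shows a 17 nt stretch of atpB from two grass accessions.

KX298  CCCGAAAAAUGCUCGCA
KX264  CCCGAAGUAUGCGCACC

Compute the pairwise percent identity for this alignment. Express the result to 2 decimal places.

70.59%

Differing sites — 7:A/G; 8:A/U; 13:U/G; 15:G/A; 17:A/C.
12 of the 17 sites match, so the percent identity is 12/17 × 100 = 70.59%.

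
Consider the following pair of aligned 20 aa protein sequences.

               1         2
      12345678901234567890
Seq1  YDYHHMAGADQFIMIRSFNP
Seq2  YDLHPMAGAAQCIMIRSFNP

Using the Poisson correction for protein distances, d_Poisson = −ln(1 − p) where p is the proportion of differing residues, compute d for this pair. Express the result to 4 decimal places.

0.2231

Mismatches occur at site 3 (Y→L), site 5 (H→P), site 10 (D→A), site 12 (F→C).
p = 4/20 = 0.200000.
d = −ln(1 − 0.200000) = −ln(0.800000) = 0.2231.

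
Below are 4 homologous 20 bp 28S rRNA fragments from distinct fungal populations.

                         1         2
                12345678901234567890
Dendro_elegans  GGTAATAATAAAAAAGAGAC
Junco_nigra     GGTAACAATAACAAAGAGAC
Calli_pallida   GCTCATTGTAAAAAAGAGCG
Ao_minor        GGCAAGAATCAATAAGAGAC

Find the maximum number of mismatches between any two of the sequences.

Pairwise Hamming distances:
  Dendro_elegans vs Junco_nigra: 2
  Dendro_elegans vs Calli_pallida: 6
  Dendro_elegans vs Ao_minor: 4
  Junco_nigra vs Calli_pallida: 8
  Junco_nigra vs Ao_minor: 5
  Calli_pallida vs Ao_minor: 10
The largest is 10, between Calli_pallida and Ao_minor.

10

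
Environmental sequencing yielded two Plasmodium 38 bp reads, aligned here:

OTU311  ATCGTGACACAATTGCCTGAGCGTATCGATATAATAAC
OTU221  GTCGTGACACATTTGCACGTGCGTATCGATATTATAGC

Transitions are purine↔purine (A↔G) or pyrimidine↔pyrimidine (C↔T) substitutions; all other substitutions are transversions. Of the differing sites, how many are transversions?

Differing sites — 1:A/G (Ti); 12:A/T (Tv); 17:C/A (Tv); 18:T/C (Ti); 20:A/T (Tv); 33:A/T (Tv); 37:A/G (Ti).
Of the 7 differences, 3 transitions and 4 transversions, so the answer is 4.

4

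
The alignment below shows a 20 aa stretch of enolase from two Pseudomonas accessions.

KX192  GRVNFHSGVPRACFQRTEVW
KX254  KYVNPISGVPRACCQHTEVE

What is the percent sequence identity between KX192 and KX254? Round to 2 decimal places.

65.00%

The sequences differ at positions 1 (G/K), 2 (R/Y), 5 (F/P), 6 (H/I), 14 (F/C), 16 (R/H), 20 (W/E).
13 of the 20 sites match, so the percent identity is 13/20 × 100 = 65.00%.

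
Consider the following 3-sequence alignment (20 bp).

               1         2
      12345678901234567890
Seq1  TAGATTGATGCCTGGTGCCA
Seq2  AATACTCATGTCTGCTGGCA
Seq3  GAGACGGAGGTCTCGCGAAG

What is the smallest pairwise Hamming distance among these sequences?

Pairwise Hamming distances:
  Seq1 vs Seq2: 7
  Seq1 vs Seq3: 10
  Seq2 vs Seq3: 11
The smallest is 7, between Seq1 and Seq2.

7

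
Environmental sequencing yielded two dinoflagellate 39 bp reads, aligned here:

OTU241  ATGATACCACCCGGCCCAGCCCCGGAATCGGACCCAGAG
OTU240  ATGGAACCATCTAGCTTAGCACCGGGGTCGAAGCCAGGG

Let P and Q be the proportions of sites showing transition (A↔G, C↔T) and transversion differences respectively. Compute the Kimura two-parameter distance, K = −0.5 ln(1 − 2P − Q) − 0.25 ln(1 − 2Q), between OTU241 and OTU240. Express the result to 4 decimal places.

0.4872

Differing sites — 4:A/G (Ti); 5:T/A (Tv); 10:C/T (Ti); 12:C/T (Ti); 13:G/A (Ti); 16:C/T (Ti); 17:C/T (Ti); 21:C/A (Tv); 26:A/G (Ti); 27:A/G (Ti); 31:G/A (Ti); 33:C/G (Tv); 38:A/G (Ti).
Of the 13 differences, 10 transitions and 3 transversions over 39 sites: P = 10/39 = 0.256410, Q = 3/39 = 0.076923.
d = −0.5·ln(0.410257) − 0.25·ln(0.846154) = −0.5·(-0.890971) − 0.25·(-0.167054) = 0.4872.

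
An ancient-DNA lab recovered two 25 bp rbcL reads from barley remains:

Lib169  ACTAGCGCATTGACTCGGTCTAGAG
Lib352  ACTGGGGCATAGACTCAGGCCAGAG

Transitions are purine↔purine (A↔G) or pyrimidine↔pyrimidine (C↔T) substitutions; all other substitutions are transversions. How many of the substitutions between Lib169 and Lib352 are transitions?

Differing sites — 4:A/G (Ti); 6:C/G (Tv); 11:T/A (Tv); 17:G/A (Ti); 19:T/G (Tv); 21:T/C (Ti).
Of the 6 differences, 3 transitions and 3 transversions, so the answer is 3.

3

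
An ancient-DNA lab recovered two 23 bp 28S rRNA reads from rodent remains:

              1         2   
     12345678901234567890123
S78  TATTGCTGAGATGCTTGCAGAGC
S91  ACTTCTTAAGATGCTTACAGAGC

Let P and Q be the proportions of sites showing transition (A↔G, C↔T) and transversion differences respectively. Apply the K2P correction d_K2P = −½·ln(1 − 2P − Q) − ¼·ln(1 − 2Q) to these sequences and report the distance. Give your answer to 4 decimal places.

0.3238

Differing sites — 1:T/A (Tv); 2:A/C (Tv); 5:G/C (Tv); 6:C/T (Ti); 8:G/A (Ti); 17:G/A (Ti).
Of the 6 differences, 3 transitions and 3 transversions over 23 sites: P = 3/23 = 0.130435, Q = 3/23 = 0.130435.
d = −0.5·ln(0.608695) − 0.25·ln(0.739130) = −0.5·(-0.496438) − 0.25·(-0.302281) = 0.3238.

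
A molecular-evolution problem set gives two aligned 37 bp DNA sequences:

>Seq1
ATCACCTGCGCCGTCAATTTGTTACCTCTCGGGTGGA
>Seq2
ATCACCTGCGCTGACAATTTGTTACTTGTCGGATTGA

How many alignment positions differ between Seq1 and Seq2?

6

Mismatches occur at site 12 (C/T), site 14 (T/A), site 26 (C/T), site 28 (C/G), site 33 (G/A), site 35 (G/T).
That gives 6 mismatches out of 37 aligned sites, so the Hamming distance is 6.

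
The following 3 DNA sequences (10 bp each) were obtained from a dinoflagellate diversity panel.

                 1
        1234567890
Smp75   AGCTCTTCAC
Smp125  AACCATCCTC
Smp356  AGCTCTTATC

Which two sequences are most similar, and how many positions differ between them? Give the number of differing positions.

Pairwise Hamming distances:
  Smp75 vs Smp125: 5
  Smp75 vs Smp356: 2
  Smp125 vs Smp356: 5
The smallest is 2, between Smp75 and Smp356.

2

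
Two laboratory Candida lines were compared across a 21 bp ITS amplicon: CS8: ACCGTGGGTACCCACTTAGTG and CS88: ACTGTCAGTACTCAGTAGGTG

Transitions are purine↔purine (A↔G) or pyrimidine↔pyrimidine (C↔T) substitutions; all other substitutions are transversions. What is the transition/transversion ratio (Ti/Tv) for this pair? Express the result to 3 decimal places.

Differing sites — 3:C/T (Ti); 6:G/C (Tv); 7:G/A (Ti); 12:C/T (Ti); 15:C/G (Tv); 17:T/A (Tv); 18:A/G (Ti).
Of the 7 differences, 4 transitions and 3 transversions, so Ti/Tv = 4/3 = 1.333.

1.333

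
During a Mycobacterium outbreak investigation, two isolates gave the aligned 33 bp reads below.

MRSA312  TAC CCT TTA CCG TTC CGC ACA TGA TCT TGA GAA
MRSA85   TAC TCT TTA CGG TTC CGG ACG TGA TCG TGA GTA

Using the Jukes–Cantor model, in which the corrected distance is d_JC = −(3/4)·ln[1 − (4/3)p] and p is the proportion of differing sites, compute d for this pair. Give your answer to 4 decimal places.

0.2082

The sequences differ at positions 4 (C/T), 11 (C/G), 18 (C/G), 21 (A/G), 27 (T/G), 32 (A/T).
p = 6/33 = 0.181818.
d = −0.75 · ln(1 − (4/3)·0.181818) = −0.75 · ln(0.757576) = −0.75 · (-0.277631) = 0.2082.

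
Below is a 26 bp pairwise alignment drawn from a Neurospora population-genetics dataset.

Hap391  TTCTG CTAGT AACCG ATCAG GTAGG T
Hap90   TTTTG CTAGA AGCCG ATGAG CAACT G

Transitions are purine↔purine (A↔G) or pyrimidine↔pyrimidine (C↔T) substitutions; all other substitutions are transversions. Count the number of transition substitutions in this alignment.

The sequences differ at positions 3 (C/T, transition), 10 (T/A, transversion), 12 (A/G, transition), 18 (C/G, transversion), 21 (G/C, transversion), 22 (T/A, transversion), 24 (G/C, transversion), 25 (G/T, transversion), 26 (T/G, transversion).
Of the 9 differences, 2 transitions and 7 transversions, so the answer is 2.

2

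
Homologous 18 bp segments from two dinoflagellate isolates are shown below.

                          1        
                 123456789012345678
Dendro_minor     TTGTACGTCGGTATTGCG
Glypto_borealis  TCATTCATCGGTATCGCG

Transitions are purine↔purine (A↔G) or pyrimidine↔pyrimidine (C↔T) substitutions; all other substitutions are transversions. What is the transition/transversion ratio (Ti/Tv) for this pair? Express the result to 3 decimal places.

Mismatches occur at site 2 (T↔C, transition), site 3 (G↔A, transition), site 5 (A↔T, transversion), site 7 (G↔A, transition), site 15 (T↔C, transition).
Of the 5 differences, 4 transitions and 1 transversion, so Ti/Tv = 4/1 = 4.000.

4.000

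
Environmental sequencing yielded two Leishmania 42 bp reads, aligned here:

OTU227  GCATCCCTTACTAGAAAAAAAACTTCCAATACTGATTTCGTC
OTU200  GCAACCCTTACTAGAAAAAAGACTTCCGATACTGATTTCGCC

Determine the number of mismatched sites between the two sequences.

The sequences differ at positions 4 (T/A), 21 (A/G), 28 (A/G), 41 (T/C).
That gives 4 mismatches out of 42 aligned sites, so the Hamming distance is 4.

4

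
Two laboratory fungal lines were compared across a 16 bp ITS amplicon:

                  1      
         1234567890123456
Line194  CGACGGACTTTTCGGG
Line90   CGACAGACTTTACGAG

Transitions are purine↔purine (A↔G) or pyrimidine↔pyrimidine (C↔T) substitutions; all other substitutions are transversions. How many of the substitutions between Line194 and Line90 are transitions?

2

The sequences differ at positions 5 (G/A, transition), 12 (T/A, transversion), 15 (G/A, transition).
Of the 3 differences, 2 transitions and 1 transversion, so the answer is 2.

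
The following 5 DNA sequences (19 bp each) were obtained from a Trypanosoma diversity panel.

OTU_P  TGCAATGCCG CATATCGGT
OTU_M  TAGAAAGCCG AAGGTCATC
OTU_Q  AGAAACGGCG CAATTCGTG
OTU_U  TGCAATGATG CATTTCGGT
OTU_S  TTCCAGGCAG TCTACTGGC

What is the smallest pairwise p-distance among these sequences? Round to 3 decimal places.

0.158

Pairwise Hamming distances:
  OTU_P vs OTU_M: 9
  OTU_P vs OTU_Q: 8
  OTU_P vs OTU_U: 3
  OTU_P vs OTU_S: 9
  OTU_M vs OTU_Q: 10
  OTU_M vs OTU_U: 11
  OTU_M vs OTU_S: 13
  OTU_Q vs OTU_U: 8
  OTU_Q vs OTU_S: 15
  OTU_U vs OTU_S: 11
The smallest is 3 mismatches, between OTU_P and OTU_U; p = 3/19 = 0.158.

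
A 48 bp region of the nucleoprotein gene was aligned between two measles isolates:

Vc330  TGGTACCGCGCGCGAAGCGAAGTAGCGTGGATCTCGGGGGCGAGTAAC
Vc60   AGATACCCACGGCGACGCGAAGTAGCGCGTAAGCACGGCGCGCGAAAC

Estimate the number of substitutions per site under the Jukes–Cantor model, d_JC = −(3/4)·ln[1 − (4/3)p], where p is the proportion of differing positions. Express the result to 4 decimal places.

Differing sites — 1:T/A; 3:G/A; 8:G/C; 9:C/A; 10:G/C; 11:C/G; 16:A/C; 28:T/C; 30:G/T; 32:T/A; 33:C/G; 34:T/C; 35:C/A; 36:G/C; 39:G/C; 43:A/C; 45:T/A.
p = 17/48 = 0.354167.
d = −0.75 · ln(1 − (4/3)·0.354167) = −0.75 · ln(0.527777) = −0.75 · (-0.639081) = 0.4793.

0.4793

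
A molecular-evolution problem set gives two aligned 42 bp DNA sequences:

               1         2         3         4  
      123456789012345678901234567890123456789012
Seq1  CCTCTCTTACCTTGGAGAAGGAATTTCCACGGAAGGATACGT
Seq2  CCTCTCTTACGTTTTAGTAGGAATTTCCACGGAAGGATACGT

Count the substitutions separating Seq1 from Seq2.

4

Mismatches occur at site 11 (C↔G), site 14 (G↔T), site 15 (G↔T), site 18 (A↔T).
That gives 4 mismatches out of 42 aligned sites, so the Hamming distance is 4.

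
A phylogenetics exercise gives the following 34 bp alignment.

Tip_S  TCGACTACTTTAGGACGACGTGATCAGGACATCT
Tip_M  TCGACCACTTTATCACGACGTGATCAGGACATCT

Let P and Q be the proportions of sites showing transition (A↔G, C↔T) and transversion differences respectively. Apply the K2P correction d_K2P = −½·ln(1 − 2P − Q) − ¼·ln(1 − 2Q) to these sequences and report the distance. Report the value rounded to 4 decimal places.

0.0939

Mismatches occur at site 6 (T↔C, transition), site 13 (G↔T, transversion), site 14 (G↔C, transversion).
Of the 3 differences, 1 transition and 2 transversions over 34 sites: P = 1/34 = 0.029412, Q = 2/34 = 0.058824.
d = −0.5·ln(0.882352) − 0.25·ln(0.882352) = −0.5·(-0.125164) − 0.25·(-0.125164) = 0.0939.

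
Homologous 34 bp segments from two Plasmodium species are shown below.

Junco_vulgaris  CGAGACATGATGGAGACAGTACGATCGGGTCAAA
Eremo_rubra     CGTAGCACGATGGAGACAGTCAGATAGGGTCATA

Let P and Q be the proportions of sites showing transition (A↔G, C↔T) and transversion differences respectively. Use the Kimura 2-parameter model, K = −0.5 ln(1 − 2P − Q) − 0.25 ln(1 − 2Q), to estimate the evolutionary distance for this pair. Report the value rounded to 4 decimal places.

The sequences differ at positions 3 (A/T, transversion), 4 (G/A, transition), 5 (A/G, transition), 8 (T/C, transition), 21 (A/C, transversion), 22 (C/A, transversion), 26 (C/A, transversion), 33 (A/T, transversion).
Of the 8 differences, 3 transitions and 5 transversions over 34 sites: P = 3/34 = 0.088235, Q = 5/34 = 0.147059.
d = −0.5·ln(0.676471) − 0.25·ln(0.705882) = −0.5·(-0.390866) − 0.25·(-0.348307) = 0.2825.

0.2825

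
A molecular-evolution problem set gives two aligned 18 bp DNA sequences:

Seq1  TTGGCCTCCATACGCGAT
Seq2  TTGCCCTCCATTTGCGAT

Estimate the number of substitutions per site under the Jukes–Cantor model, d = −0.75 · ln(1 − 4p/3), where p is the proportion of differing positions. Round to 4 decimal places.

Mismatches occur at site 4 (G→C), site 12 (A→T), site 13 (C→T).
p = 3/18 = 0.166667.
d = −0.75 · ln(1 − (4/3)·0.166667) = −0.75 · ln(0.777777) = −0.75 · (-0.251315) = 0.1885.

0.1885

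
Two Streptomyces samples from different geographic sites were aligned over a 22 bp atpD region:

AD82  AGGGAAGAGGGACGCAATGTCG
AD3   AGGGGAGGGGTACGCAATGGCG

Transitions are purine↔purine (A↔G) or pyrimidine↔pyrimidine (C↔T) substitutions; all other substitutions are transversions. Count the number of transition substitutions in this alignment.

2

The sequences differ at positions 5 (A/G, transition), 8 (A/G, transition), 11 (G/T, transversion), 20 (T/G, transversion).
Of the 4 differences, 2 transitions and 2 transversions, so the answer is 2.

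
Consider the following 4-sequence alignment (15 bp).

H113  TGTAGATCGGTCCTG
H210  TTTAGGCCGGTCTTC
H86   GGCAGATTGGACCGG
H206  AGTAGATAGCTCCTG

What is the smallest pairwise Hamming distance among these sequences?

3

Pairwise Hamming distances:
  H113 vs H210: 5
  H113 vs H86: 5
  H113 vs H206: 3
  H210 vs H86: 10
  H210 vs H206: 8
  H86 vs H206: 6
The smallest is 3, between H113 and H206.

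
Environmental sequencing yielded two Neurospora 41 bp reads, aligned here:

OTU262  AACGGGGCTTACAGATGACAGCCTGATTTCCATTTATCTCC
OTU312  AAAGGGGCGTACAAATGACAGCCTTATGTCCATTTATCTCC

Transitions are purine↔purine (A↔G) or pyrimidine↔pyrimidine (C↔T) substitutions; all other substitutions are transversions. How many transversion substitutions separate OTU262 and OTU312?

The sequences differ at positions 3 (C/A, transversion), 9 (T/G, transversion), 14 (G/A, transition), 25 (G/T, transversion), 28 (T/G, transversion).
Of the 5 differences, 1 transition and 4 transversions, so the answer is 4.

4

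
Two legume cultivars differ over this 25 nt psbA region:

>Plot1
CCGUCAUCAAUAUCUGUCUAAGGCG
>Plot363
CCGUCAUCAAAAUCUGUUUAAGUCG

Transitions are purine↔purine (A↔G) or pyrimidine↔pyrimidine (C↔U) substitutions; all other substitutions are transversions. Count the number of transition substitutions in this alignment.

Mismatches occur at site 11 (U↔A, transversion), site 18 (C↔U, transition), site 23 (G↔U, transversion).
Of the 3 differences, 1 transition and 2 transversions, so the answer is 1.

1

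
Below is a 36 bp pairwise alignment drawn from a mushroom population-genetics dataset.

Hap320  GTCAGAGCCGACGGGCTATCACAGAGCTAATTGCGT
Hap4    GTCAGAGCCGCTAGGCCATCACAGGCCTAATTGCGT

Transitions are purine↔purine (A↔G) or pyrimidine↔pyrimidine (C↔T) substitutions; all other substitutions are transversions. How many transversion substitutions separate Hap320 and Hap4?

The sequences differ at positions 11 (A/C, transversion), 12 (C/T, transition), 13 (G/A, transition), 17 (T/C, transition), 25 (A/G, transition), 26 (G/C, transversion).
Of the 6 differences, 4 transitions and 2 transversions, so the answer is 2.

2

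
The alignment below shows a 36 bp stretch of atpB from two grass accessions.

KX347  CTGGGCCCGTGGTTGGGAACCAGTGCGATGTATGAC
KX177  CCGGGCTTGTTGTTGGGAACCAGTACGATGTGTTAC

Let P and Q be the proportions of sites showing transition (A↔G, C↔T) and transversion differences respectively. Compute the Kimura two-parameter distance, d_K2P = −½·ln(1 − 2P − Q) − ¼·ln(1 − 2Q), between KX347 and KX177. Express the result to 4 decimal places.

Differing sites — 2:T/C (Ti); 7:C/T (Ti); 8:C/T (Ti); 11:G/T (Tv); 25:G/A (Ti); 32:A/G (Ti); 34:G/T (Tv).
Of the 7 differences, 5 transitions and 2 transversions over 36 sites: P = 5/36 = 0.138889, Q = 2/36 = 0.055556.
d = −0.5·ln(0.666666) − 0.25·ln(0.888888) = −0.5·(-0.405466) − 0.25·(-0.117784) = 0.2322.

0.2322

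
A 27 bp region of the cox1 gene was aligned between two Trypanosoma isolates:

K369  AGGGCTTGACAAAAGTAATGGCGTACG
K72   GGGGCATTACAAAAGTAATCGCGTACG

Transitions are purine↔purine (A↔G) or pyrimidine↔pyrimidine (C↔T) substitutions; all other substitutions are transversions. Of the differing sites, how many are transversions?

The sequences differ at positions 1 (A/G, transition), 6 (T/A, transversion), 8 (G/T, transversion), 20 (G/C, transversion).
Of the 4 differences, 1 transition and 3 transversions, so the answer is 3.

3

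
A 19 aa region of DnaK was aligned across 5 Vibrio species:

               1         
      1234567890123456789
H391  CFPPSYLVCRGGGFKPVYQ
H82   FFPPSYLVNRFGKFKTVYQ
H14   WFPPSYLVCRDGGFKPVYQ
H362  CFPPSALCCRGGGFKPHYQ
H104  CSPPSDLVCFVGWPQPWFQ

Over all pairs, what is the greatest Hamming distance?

12

Pairwise Hamming distances:
  H391 vs H82: 5
  H391 vs H14: 2
  H391 vs H362: 3
  H391 vs H104: 9
  H82 vs H14: 5
  H82 vs H362: 8
  H82 vs H104: 12
  H14 vs H362: 5
  H14 vs H104: 10
  H362 vs H104: 10
The largest is 12, between H82 and H104.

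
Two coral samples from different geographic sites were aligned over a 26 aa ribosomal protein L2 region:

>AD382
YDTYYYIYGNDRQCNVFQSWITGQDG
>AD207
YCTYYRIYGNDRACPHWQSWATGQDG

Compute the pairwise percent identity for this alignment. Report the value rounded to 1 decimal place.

73.1%

The sequences differ at positions 2 (D/C), 6 (Y/R), 13 (Q/A), 15 (N/P), 16 (V/H), 17 (F/W), 21 (I/A).
19 of the 26 sites match, so the percent identity is 19/26 × 100 = 73.1%.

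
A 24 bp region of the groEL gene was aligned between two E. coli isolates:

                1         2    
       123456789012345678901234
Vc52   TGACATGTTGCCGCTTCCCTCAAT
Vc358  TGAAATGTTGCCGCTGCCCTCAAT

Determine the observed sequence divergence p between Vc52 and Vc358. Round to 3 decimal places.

The sequences differ at positions 4 (C/A), 16 (T/G).
There are 2 differences over 24 sites, so p = 2/24 = 0.083.

0.083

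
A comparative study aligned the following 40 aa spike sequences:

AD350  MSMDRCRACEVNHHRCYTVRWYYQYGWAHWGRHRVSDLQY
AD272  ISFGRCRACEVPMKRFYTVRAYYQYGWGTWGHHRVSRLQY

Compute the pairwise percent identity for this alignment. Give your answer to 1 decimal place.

Mismatches occur at site 1 (M→I), site 3 (M→F), site 4 (D→G), site 12 (N→P), site 13 (H→M), site 14 (H→K), site 16 (C→F), site 21 (W→A), site 28 (A→G), site 29 (H→T), site 32 (R→H), site 37 (D→R).
28 of the 40 sites match, so the percent identity is 28/40 × 100 = 70.0%.

70.0%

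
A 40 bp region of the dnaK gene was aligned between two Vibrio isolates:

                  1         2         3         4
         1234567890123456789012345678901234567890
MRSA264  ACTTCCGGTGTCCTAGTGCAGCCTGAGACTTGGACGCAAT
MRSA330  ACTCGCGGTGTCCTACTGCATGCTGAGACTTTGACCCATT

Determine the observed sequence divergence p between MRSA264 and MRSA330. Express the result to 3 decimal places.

0.200

Mismatches occur at site 4 (T/C), site 5 (C/G), site 16 (G/C), site 21 (G/T), site 22 (C/G), site 32 (G/T), site 36 (G/C), site 39 (A/T).
There are 8 differences over 40 sites, so p = 8/40 = 0.200.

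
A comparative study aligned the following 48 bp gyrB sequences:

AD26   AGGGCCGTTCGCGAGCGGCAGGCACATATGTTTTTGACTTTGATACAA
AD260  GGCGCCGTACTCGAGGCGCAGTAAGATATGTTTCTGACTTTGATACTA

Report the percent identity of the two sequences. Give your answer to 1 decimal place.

77.1%

Mismatches occur at site 1 (A→G), site 3 (G→C), site 9 (T→A), site 11 (G→T), site 16 (C→G), site 17 (G→C), site 22 (G→T), site 23 (C→A), site 25 (C→G), site 34 (T→C), site 47 (A→T).
37 of the 48 sites match, so the percent identity is 37/48 × 100 = 77.1%.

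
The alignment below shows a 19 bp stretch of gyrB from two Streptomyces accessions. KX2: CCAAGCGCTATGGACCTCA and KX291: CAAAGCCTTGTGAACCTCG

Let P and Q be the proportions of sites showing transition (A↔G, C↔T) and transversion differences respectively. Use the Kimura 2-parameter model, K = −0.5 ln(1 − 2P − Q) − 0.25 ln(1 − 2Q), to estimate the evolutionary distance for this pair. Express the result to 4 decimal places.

0.4327

Mismatches occur at site 2 (C→A, transversion), site 7 (G→C, transversion), site 8 (C→T, transition), site 10 (A→G, transition), site 13 (G→A, transition), site 19 (A→G, transition).
Of the 6 differences, 4 transitions and 2 transversions over 19 sites: P = 4/19 = 0.210526, Q = 2/19 = 0.105263.
d = −0.5·ln(0.473685) − 0.25·ln(0.789474) = −0.5·(-0.747213) − 0.25·(-0.236388) = 0.4327.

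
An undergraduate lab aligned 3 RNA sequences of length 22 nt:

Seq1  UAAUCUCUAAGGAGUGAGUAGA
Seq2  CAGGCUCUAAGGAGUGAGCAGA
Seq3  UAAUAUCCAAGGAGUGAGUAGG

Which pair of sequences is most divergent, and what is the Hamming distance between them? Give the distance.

7

Pairwise Hamming distances:
  Seq1 vs Seq2: 4
  Seq1 vs Seq3: 3
  Seq2 vs Seq3: 7
The largest is 7, between Seq2 and Seq3.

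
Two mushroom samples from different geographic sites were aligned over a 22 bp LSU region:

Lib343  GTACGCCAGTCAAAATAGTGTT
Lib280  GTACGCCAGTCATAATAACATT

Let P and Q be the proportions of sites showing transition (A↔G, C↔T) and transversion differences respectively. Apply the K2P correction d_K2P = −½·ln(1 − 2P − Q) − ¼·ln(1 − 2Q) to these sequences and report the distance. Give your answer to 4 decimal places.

Mismatches occur at site 13 (A/T, transversion), site 18 (G/A, transition), site 19 (T/C, transition), site 20 (G/A, transition).
Of the 4 differences, 3 transitions and 1 transversion over 22 sites: P = 3/22 = 0.136364, Q = 1/22 = 0.045455.
d = −0.5·ln(0.681817) − 0.25·ln(0.909090) = −0.5·(-0.382994) − 0.25·(-0.095311) = 0.2153.

0.2153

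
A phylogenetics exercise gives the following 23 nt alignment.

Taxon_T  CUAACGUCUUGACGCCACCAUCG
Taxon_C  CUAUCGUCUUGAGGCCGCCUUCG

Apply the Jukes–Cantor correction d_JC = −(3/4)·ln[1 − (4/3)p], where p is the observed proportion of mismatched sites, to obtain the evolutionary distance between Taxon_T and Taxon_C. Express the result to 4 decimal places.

0.1979

Mismatches occur at site 4 (A/U), site 13 (C/G), site 17 (A/G), site 20 (A/U).
p = 4/23 = 0.173913.
d = −0.75 · ln(1 − (4/3)·0.173913) = −0.75 · ln(0.768116) = −0.75 · (-0.263815) = 0.1979.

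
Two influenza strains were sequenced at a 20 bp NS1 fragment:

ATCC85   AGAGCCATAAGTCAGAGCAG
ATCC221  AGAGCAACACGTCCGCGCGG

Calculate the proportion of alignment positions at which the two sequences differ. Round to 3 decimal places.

Differing sites — 6:C/A; 8:T/C; 10:A/C; 14:A/C; 16:A/C; 19:A/G.
There are 6 differences over 20 sites, so p = 6/20 = 0.300.

0.300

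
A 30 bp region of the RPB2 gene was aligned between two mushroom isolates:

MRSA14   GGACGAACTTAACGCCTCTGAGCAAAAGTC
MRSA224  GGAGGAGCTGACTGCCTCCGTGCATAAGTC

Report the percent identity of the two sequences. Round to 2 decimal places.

73.33%

Mismatches occur at site 4 (C↔G), site 7 (A↔G), site 10 (T↔G), site 12 (A↔C), site 13 (C↔T), site 19 (T↔C), site 21 (A↔T), site 25 (A↔T).
22 of the 30 sites match, so the percent identity is 22/30 × 100 = 73.33%.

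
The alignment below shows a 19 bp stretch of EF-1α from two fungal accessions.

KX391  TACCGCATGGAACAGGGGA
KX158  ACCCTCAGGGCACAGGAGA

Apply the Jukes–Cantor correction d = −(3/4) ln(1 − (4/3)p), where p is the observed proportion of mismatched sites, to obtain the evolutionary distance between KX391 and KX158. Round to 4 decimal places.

Mismatches occur at site 1 (T↔A), site 2 (A↔C), site 5 (G↔T), site 8 (T↔G), site 11 (A↔C), site 17 (G↔A).
p = 6/19 = 0.315789.
d = −0.75 · ln(1 − (4/3)·0.315789) = −0.75 · ln(0.578948) = −0.75 · (-0.546543) = 0.4099.

0.4099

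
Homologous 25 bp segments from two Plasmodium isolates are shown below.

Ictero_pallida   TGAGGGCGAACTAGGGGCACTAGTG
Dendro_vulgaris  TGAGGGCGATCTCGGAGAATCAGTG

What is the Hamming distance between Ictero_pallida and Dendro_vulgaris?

6

The sequences differ at positions 10 (A/T), 13 (A/C), 16 (G/A), 18 (C/A), 20 (C/T), 21 (T/C).
That gives 6 mismatches out of 25 aligned sites, so the Hamming distance is 6.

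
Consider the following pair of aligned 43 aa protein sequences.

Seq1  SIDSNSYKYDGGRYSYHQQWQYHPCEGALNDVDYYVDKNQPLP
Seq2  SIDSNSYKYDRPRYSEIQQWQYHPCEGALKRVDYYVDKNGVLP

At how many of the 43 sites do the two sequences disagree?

The sequences differ at positions 11 (G/R), 12 (G/P), 16 (Y/E), 17 (H/I), 30 (N/K), 31 (D/R), 40 (Q/G), 41 (P/V).
That gives 8 mismatches out of 43 aligned sites, so the Hamming distance is 8.

8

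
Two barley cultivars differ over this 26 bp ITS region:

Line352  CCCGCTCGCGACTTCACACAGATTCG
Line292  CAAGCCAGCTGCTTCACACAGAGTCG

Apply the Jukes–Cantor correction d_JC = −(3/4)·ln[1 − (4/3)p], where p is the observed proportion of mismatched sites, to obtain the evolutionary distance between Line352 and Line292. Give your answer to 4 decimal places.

0.3335

Differing sites — 2:C/A; 3:C/A; 6:T/C; 7:C/A; 10:G/T; 11:A/G; 23:T/G.
p = 7/26 = 0.269231.
d = −0.75 · ln(1 − (4/3)·0.269231) = −0.75 · ln(0.641025) = −0.75 · (-0.444687) = 0.3335.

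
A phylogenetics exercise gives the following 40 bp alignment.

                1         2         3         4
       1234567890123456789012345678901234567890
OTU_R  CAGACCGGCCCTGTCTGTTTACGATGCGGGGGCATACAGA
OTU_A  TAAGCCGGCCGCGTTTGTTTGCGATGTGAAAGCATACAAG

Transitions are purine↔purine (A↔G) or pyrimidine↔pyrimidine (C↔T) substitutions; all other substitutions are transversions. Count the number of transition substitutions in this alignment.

12

Mismatches occur at site 1 (C→T, transition), site 3 (G→A, transition), site 4 (A→G, transition), site 11 (C→G, transversion), site 12 (T→C, transition), site 15 (C→T, transition), site 21 (A→G, transition), site 27 (C→T, transition), site 29 (G→A, transition), site 30 (G→A, transition), site 31 (G→A, transition), site 39 (G→A, transition), site 40 (A→G, transition).
Of the 13 differences, 12 transitions and 1 transversion, so the answer is 12.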